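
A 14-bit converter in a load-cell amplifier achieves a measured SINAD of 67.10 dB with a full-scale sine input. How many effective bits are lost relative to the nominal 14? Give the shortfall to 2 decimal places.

Effective bits = (67.10 − 1.76)/6.02 = 10.8538.
Shortfall = 14 − 10.8538 = 3.1462 bits.

3.15 bits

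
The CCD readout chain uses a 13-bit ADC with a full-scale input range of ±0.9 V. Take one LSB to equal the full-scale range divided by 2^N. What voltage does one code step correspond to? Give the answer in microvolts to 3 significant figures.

Full-scale range = 0.9 V − (-0.9 V) = 1.8 V.
2^13 = 8192 levels.
One LSB is 1.8 V / 8192 = 220 µV.

220 µV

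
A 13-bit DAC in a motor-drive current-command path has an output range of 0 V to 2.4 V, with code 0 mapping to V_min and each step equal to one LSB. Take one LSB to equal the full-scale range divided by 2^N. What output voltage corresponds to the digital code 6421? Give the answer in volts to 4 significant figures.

Full-scale range = 2.4 V. LSB = 2.4 V / 2^13.
Output = V_min + (6421/8192) × range = 0 + 0.783813 × 2.4 V
      = 0 V + 1.88115 V = 1.88115 V.

1.881 V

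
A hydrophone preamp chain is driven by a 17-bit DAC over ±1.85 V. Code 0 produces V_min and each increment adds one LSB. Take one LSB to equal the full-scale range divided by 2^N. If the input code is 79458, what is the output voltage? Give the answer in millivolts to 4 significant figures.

393.0 mV

Range = 1.85 − (-1.85) = 3.7 V. LSB = 3.7 V / 2^17.
Output = V_min + (79458/131072) × range = -1.85 + 0.606216 × 3.7 V
      = -1.85 V + 2.24300 V = 0.393001 V.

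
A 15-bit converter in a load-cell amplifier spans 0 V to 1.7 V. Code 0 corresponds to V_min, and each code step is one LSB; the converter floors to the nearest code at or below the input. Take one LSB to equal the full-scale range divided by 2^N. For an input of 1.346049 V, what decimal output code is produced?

25945

Span = 1.7 V. LSB = 1.7 V / 2^15 ≈ 51.88 µV.
code = ⌊(V_in − V_min)/LSB⌋ = ⌊(V_in − V_min) × 2^15 / range⌋
     = ⌊(1.346049 − (0)) × 32768 / 1.7⌋ = ⌊1.346049 × 32768/1.7⌋
     = ⌊25945.490⌋ = 25945.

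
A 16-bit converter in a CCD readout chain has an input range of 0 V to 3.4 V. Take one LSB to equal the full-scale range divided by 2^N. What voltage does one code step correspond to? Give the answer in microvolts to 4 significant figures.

51.88 µV

V_FS = 3.4 V.
There are 2^16 = 65536 steps.
LSB = 3.4 V / 2^16 = 51.88 µV.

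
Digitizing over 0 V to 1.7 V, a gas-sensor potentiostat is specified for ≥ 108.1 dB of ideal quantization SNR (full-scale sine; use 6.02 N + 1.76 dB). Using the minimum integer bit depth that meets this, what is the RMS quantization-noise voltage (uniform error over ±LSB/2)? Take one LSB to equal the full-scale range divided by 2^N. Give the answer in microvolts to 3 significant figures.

1.87 µV

Full-scale range = 1.7 V.
Solving 6.02 N ≥ 108.1 − 1.76: N ≥ 17.664. Round up → N = 18.
LSB = 1.7 V ÷ 2^18 = 1.7/262144 V = 6.4850 µV.
RMS noise = LSB/√12 = 1.87 µV.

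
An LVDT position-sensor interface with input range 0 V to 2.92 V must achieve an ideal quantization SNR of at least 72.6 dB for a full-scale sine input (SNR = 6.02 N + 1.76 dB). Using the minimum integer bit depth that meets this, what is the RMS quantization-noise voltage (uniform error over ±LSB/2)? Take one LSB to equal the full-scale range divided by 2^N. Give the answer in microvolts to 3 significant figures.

206 µV

Span = 2.92 V.
N ≥ (72.6 − 1.76)/6.02 = 11.767 → N_min = 12.
Step size = 2.92/4096 V = 0.71289 mV.
σ_q = LSB/√12 = 0.71289 mV/3.4641 = 206 µV.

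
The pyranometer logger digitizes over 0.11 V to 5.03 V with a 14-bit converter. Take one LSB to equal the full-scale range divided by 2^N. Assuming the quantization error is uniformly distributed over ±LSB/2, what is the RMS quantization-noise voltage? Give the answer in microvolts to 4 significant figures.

86.69 µV

Full-scale range = 5.03 V − (0.11 V) = 4.92 V.
One LSB is 4.92 V / 16384 = 300.293 µV.
V_rms = LSB/√12 = 300.293 µV / √12 = 86.69 µV.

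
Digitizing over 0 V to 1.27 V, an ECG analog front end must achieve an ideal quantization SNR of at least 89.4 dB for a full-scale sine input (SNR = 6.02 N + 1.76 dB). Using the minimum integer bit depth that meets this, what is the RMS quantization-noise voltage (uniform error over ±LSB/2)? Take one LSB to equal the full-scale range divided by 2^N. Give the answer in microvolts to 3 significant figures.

11.2 µV

Full-scale range = 1.27 V.
Solving 6.02 N ≥ 89.4 − 1.76: N ≥ 14.558. Round up → N = 15.
Step size = 1.27/32768 V = 38.757 µV.
RMS noise = LSB/√12 = 11.2 µV.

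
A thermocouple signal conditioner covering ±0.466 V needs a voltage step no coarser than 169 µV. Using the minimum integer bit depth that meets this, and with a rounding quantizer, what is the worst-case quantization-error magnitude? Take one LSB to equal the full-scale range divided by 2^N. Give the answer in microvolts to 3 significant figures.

56.9 µV

Range = 0.466 − (-0.466) = 0.932 V.
Need 2^N ≥ 0.932 V / 169 µV = 5515 → N_min = 13.
LSB = 0.932 V / 2^13 = 113.77 µV.
Max error for round-to-nearest is LSB/2 = 56.9 µV.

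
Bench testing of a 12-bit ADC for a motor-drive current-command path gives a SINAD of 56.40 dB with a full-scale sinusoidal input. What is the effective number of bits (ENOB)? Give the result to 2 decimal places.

ENOB = (SINAD − 1.76) / 6.02 = (56.40 − 1.76) / 6.02 = 54.64 / 6.02 = 9.0764.

9.08 bits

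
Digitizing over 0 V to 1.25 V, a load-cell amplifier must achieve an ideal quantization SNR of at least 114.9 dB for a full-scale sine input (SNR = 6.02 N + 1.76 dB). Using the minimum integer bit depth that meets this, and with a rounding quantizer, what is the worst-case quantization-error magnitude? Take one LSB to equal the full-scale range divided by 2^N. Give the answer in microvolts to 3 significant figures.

Span = 1.25 V.
Required N = ⌈(114.9 − 1.76)/6.02⌉ = ⌈18.794⌉ = 19.
LSB = 1.25 V / 2^19 = 2.3842 µV.
|e|_max = LSB/2 = 1.19 µV.

1.19 µV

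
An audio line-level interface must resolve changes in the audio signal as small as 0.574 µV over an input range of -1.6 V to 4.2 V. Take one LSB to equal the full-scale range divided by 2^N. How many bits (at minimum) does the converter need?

24 bits

Span: 4.2 V − (-1.6 V) = 5.8 V.
Required number of levels: 5.8/0.574 µV = 1.0105e7; smallest N with 2^N ≥ that is 24.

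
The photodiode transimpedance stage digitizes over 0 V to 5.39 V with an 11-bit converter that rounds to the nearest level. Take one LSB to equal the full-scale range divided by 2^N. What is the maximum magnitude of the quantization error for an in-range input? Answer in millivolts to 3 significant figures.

1.32 mV

Range is 5.39 V.
One LSB is 5.39 V / 2048 = 2.6318 mV.
|e|_max = LSB/2 = 1.32 mV.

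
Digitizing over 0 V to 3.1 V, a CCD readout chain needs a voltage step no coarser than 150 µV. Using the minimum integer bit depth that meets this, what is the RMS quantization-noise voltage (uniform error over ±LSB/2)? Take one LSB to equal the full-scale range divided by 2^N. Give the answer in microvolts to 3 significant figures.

27.3 µV

Span = 3.1 V.
Need 2^N ≥ 3.1 V / 150 µV = 20670 → N_min = 15.
Step size = 3.1/32768 V = 94.604 µV.
σ_q = LSB/√12 = 94.604 µV/3.4641 = 27.3 µV.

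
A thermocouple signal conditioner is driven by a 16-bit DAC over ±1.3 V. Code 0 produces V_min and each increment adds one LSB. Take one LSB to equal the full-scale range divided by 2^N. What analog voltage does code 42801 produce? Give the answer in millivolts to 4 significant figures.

398.0 mV

Span: 1.3 V − (-1.3 V) = 2.6 V. LSB = 2.6 V / 2^16.
V_out = -1.3 + 42801 × (2.6/65536) V
      = -1.3 + 1.69804 = 0.398038 V.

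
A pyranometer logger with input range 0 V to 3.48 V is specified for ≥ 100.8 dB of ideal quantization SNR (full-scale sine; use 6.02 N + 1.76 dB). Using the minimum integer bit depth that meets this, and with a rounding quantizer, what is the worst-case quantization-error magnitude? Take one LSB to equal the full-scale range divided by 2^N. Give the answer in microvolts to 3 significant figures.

Range is 3.48 V.
6.02 N + 1.76 ≥ 100.8 gives N ≥ 16.452, so the minimum integer is 17.
Step size = 3.48/131072 V = 26.550 µV.
Half an LSB is 13.3 µV.

13.3 µV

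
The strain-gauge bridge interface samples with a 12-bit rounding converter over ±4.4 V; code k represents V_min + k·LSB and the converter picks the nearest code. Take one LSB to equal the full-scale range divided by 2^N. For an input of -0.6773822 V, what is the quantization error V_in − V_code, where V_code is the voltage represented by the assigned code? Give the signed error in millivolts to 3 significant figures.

Full-scale range = 4.4 V − (-4.4 V) = 8.8 V. LSB = 8.8 V / 2^12 ≈ 2.148 mV.
Position in LSBs: (-0.6773822 − (-4.4)) × 4096/8.8 = 1732.7094; rounding gives k = 1733.
Reconstructed level: -4.4 + 1733 × 8.8/4096 V = -0.6767578125 V.
Error = V_in − V_code = -0.6773822 − (-0.6767578125) = −0.624 mV.

−0.624 mV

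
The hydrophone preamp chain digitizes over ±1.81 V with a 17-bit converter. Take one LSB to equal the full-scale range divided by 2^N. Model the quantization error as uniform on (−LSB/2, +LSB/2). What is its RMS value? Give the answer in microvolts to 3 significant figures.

7.97 µV

Range = 1.81 − (-1.81) = 3.62 V.
One LSB is 3.62 V / 131072 = 27.618 µV.
RMS of a uniform error over width LSB is LSB/√12 = 7.97 µV.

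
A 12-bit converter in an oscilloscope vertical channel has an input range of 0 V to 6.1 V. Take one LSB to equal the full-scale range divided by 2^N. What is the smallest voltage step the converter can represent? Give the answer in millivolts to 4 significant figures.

1.489 mV

Span = 6.1 V.
Number of codes = 2^12 = 4096.
LSB = 6.1 V ÷ 2^12 = 6.1/4096 V = 1.489 mV.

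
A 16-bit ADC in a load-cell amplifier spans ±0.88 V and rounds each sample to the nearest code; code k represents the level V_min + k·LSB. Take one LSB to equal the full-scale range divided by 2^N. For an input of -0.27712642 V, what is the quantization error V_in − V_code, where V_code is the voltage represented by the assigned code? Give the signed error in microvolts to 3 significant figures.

The full-scale span is 0.88 − (-0.88) = 1.76 V. LSB = 1.76 V / 2^16 ≈ 26.86 µV.
Position in LSBs: (-0.27712642 − (-0.88)) × 65536/1.76 = 22448.8199; rounding gives k = 22449.
Reconstructed level: -0.88 + 22449 × 1.76/65536 V = -0.27712158203 V.
Error = V_in − V_code = -0.27712642 − (-0.27712158203) = −4.84 µV.

−4.84 µV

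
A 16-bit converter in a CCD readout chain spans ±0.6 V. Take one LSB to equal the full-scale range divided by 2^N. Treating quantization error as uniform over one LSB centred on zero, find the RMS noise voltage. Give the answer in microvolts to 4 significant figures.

Span: 0.6 V − (-0.6 V) = 1.2 V.
Step size = 1.2/65536 V = 18.3105 µV.
σ_q = LSB/√12 = 18.3105 µV/3.4641 = 5.286 µV.

5.286 µV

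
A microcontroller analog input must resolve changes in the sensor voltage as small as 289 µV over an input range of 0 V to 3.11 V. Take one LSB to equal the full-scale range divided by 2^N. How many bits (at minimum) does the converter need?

14 bits

Span = 3.11 V.
Levels needed ≥ 3.11/289 µV = 10760. 2^14 = 16384 suffices, so N_min = 14.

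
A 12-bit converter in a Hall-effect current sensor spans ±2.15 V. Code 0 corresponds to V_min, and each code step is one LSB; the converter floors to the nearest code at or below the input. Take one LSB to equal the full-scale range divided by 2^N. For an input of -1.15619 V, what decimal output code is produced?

946

The full-scale span is 2.15 − (-2.15) = 4.3 V. LSB = 4.3 V / 2^12 ≈ 1.050 mV.
code = ⌊(V_in − V_min)/LSB⌋ = ⌊(V_in − V_min) × 2^12 / range⌋
     = ⌊(-1.15619 − (-2.15)) × 4096 / 4.3⌋ = ⌊0.99381 × 4096/4.3⌋
     = ⌊946.662⌋ = 946.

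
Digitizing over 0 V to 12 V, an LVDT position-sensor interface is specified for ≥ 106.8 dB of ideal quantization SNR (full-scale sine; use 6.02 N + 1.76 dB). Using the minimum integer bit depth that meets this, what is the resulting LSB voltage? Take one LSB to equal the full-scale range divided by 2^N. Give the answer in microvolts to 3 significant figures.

Full-scale range = 12 V.
Solving 6.02 N ≥ 106.8 − 1.76: N ≥ 17.449. Round up → N = 18.
Step size = 12/262144 V = 45.8 µV.

45.8 µV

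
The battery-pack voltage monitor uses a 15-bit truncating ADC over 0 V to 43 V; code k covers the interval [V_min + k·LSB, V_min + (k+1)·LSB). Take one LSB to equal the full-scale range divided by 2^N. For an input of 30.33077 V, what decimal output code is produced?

23113

Range is 43 V. LSB = 43 V / 2^15 ≈ 1.312 mV.
code = ⌊(V_in − V_min)/LSB⌋ = ⌊(V_in − V_min) × 2^15 / range⌋
     = ⌊(30.33077 − (0)) × 32768 / 43⌋ = ⌊30.33077 × 32768/43⌋
     = ⌊23113.457⌋ = 23113.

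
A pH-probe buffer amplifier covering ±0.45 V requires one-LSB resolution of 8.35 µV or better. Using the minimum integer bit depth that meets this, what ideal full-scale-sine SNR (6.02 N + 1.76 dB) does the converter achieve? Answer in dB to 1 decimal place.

The full-scale span is 0.45 − (-0.45) = 0.9 V.
Required number of levels: 0.9/8.35 µV = 107780; smallest N with 2^N ≥ that is 17.
Ideal SNR at N = 17: 6.02·17 + 1.76 = 104.1 dB.

104.1 dB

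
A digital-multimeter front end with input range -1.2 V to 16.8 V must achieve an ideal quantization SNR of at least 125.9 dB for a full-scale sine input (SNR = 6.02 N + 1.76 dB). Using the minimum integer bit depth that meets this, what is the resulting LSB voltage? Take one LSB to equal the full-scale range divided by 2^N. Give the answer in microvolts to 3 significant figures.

8.58 µV

The full-scale span is 16.8 − (-1.2) = 18 V.
Solving 6.02 N ≥ 125.9 − 1.76: N ≥ 20.621. Round up → N = 21.
Step size = 18/2097152 V = 8.58 µV.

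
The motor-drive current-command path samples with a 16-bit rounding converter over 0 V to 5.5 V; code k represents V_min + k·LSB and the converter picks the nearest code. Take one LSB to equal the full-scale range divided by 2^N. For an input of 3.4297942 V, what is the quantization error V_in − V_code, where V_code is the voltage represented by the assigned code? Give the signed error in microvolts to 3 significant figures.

+15.1 µV

Range is 5.5 V. LSB = 5.5 V / 2^16 ≈ 83.92 µV.
(V_in − V_min)/LSB = (3.4297942 − (0)) × 65536/5.5 = 40868.1805 → nearest code k = 40868.
Reconstructed level: 0 + 40868 × 5.5/65536 V = 3.4297790527 V.
V_in − V_code = 3.4297942 − (3.4297790527) = +15.1 µV.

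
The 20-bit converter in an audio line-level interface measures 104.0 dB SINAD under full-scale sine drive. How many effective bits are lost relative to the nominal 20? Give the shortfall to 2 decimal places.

N_eff = (104.0 − 1.76)/6.02 = 16.9834 bits.
20 − 16.9834 = 3.02 bits below nominal.

3.02 bits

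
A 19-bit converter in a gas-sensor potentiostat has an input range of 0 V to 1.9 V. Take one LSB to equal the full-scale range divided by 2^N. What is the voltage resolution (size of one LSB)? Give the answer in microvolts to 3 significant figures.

V_FS = 1.9 V.
2^19 = 524288 levels.
LSB = 1.9 V / 2^19 = 3.62 µV.

3.62 µV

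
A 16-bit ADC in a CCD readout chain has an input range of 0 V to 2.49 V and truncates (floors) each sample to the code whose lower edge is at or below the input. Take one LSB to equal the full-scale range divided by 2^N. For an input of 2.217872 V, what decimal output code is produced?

58373

Range is 2.49 V. LSB = 2.49 V / 2^16 ≈ 37.99 µV.
V_in − V_min = 2.217872 − (0) = 2.217872 V.
Divide by LSB: 2.217872 × 65536/2.49 = 58373.6785.
Truncating gives code 58373.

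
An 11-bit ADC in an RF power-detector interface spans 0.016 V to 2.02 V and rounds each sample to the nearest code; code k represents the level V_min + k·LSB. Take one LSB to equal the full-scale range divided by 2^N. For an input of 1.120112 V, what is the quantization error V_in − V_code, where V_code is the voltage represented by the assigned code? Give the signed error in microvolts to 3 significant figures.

Range = 2.02 − (0.016) = 2.004 V. LSB = 2.004 V / 2^11 ≈ 0.9785 mV.
(V_in − V_min)/LSB = (1.120112 − (0.016)) × 2048/2.004 = 1128.3540 → nearest code k = 1128.
Reconstructed level: 0.016 + 1128 × 2.004/2048 V = 1.119765625 V.
Error = V_in − V_code = 1.120112 − (1.119765625) = +346 µV.

+346 µV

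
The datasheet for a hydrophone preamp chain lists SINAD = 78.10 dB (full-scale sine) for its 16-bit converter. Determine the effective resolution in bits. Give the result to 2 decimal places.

12.68 bits

ENOB = (78.10 − 1.76)/6.02 = 12.6811 bits.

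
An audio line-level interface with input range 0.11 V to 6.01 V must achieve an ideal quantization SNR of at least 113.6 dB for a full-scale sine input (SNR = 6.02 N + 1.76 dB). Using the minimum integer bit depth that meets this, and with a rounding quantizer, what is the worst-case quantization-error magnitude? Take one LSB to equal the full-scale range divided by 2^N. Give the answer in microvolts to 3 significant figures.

Span: 6.01 V − (0.11 V) = 5.9 V.
Required N = ⌈(113.6 − 1.76)/6.02⌉ = ⌈18.578⌉ = 19.
LSB = 5.9 V ÷ 2^19 = 5.9/524288 V = 11.253 µV.
Max error for round-to-nearest is LSB/2 = 5.63 µV.

5.63 µV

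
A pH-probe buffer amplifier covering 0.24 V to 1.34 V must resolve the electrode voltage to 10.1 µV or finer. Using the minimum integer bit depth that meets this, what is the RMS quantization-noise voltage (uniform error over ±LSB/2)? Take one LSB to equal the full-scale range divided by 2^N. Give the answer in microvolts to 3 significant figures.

Range = 1.34 − (0.24) = 1.1 V.
1.1 V / 10.1 µV = 108900. Since 2^16 = 65536 and 2^17 = 131072, N = 17.
Step size = 1.1/131072 V = 8.3923 µV.
V_rms = LSB/√12 = 2.42 µV.

2.42 µV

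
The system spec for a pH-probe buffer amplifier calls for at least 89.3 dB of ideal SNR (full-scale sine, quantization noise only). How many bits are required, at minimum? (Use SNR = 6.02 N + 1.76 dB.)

15 bits

Required N = ⌈(89.3 − 1.76)/6.02⌉ = ⌈14.542⌉ = 15.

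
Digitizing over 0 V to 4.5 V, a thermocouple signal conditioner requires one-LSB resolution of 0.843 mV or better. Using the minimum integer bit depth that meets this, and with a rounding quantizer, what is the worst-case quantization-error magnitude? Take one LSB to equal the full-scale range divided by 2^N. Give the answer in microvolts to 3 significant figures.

Full-scale range = 4.5 V.
Required number of levels: 4.5/0.843 mV = 5338.1; smallest N with 2^N ≥ that is 13.
LSB = 4.5 V ÷ 2^13 = 4.5/8192 V = 0.54932 mV.
Half an LSB is 275 µV.

275 µV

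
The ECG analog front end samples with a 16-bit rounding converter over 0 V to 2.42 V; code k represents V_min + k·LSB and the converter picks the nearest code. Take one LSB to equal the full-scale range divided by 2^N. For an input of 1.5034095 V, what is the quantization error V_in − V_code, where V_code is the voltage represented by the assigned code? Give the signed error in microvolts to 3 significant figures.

−6.64 µV

Span = 2.42 V. LSB = 2.42 V / 2^16 ≈ 36.93 µV.
(1.5034095 − (0)) / LSB = 1.5034095 × 65536/2.42 = 40713.8202. Nearest integer: k = 40714.
V_code = V_min + k × range/2^16 = 0 + 40714 × 2.42/65536 = 1.5034161377 V.
Error = V_in − V_code = 1.5034095 − (1.5034161377) = −6.64 µV.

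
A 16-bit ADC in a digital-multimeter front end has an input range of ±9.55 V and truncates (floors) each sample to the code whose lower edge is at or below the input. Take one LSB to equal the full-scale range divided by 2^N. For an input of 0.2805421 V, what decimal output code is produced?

33730

Span: 9.55 V − (-9.55 V) = 19.1 V. LSB = 19.1 V / 2^16 ≈ 291.4 µV.
code = ⌊(V_in − V_min)/LSB⌋ = ⌊(V_in − V_min) × 2^16 / range⌋
     = ⌊(0.2805421 − (-9.55)) × 65536 / 19.1⌋ = ⌊9.8305421 × 65536/19.1⌋
     = ⌊33730.597⌋ = 33730.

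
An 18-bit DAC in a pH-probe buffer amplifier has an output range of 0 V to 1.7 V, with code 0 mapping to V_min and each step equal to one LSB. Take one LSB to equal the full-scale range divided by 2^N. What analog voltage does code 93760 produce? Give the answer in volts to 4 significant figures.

Span = 1.7 V. LSB = 1.7 V / 2^18.
Output = V_min + (93760/262144) × range = 0 + 0.357666 × 1.7 V
      = 0 V + 0.608032 V = 0.608032 V.

0.6080 V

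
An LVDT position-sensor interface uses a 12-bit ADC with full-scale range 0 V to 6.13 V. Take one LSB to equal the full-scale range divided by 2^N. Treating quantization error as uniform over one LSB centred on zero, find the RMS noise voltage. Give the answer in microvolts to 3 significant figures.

432 µV

Full-scale range = 6.13 V.
LSB = 6.13 V ÷ 2^12 = 6.13/4096 V = 1.4966 mV.
σ_q = LSB/√12 = 1.4966 mV/3.4641 = 432 µV.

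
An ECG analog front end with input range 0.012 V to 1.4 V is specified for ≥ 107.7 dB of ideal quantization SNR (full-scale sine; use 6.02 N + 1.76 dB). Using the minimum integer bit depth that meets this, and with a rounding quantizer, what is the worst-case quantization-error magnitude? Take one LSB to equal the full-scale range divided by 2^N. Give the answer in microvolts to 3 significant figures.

Span: 1.4 V − (0.012 V) = 1.388 V.
6.02 N + 1.76 ≥ 107.7 gives N ≥ 17.598, so the minimum integer is 18.
LSB = 1.388 V / 2^18 = 5.2948 µV.
|e|_max = LSB/2 = 2.65 µV.

2.65 µV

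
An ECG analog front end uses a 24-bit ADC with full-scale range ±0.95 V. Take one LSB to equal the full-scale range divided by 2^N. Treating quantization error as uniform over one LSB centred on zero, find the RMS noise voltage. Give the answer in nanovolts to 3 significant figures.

Span: 0.95 V − (-0.95 V) = 1.9 V.
LSB = 1.9 V / 2^24 = 113.25 nV.
V_rms = LSB/√12 = 113.25 nV / √12 = 32.7 nV.

32.7 nV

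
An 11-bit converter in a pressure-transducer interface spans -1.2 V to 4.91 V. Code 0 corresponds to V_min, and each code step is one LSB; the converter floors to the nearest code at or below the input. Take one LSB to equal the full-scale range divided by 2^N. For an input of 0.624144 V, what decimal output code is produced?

The full-scale span is 4.91 − (-1.2) = 6.11 V. LSB = 6.11 V / 2^11 ≈ 2.983 mV.
(V_in − V_min) × 2^11/range = (0.624144 − (-1.2)) × 2048/6.11 = 611.432.
Floor → code = 611.

611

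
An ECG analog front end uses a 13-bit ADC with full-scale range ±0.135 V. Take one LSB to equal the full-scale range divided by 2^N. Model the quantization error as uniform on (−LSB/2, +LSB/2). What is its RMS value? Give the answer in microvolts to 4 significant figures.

9.514 µV

The full-scale span is 0.135 − (-0.135) = 0.27 V.
LSB = 0.27 V / 2^13 = 32.9590 µV.
V_rms = LSB/√12 = 32.9590 µV / √12 = 9.514 µV.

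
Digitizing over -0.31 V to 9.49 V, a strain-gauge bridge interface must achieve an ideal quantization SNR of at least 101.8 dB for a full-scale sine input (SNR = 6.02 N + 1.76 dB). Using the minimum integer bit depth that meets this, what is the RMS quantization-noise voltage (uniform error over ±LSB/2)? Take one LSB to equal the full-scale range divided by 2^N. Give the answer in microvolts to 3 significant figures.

Span: 9.49 V − (-0.31 V) = 9.8 V.
Solving 6.02 N ≥ 101.8 − 1.76: N ≥ 16.618. Round up → N = 17.
LSB = 9.8 V ÷ 2^17 = 9.8/131072 V = 74.768 µV.
σ_q = LSB/√12 = 74.768 µV/3.4641 = 21.6 µV.

21.6 µV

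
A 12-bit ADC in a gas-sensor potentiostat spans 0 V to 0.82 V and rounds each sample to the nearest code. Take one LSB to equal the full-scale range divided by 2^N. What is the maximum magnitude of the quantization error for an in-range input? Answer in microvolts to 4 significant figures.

100.1 µV

Range is 0.82 V.
LSB = 0.82 V / 2^12 = 200.195 µV.
Worst-case error for round-to-nearest is half an LSB: 100.1 µV.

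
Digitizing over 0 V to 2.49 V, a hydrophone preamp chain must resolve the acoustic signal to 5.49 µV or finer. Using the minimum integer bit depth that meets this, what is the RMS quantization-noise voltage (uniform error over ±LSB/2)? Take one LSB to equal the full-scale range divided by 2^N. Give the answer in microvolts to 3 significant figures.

Span = 2.49 V.
Need 2^N ≥ 2.49 V / 5.49 µV = 453600 → N_min = 19.
One LSB is 2.49 V / 524288 = 4.7493 µV.
RMS noise = LSB/√12 = 1.37 µV.

1.37 µV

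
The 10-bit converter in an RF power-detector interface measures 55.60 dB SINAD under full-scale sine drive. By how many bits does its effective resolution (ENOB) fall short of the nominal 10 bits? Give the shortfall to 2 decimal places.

1.06 bits

ENOB = (SINAD − 1.76)/6.02 = (55.60 − 1.76)/6.02 = 8.9435 bits.
Shortfall = 10 − 8.9435 = 1.0565 bits.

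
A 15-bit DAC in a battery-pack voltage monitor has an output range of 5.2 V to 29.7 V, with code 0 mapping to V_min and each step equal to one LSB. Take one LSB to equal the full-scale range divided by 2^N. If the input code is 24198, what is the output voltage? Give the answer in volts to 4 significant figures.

23.29 V

Range = 29.7 − (5.2) = 24.5 V. LSB = 24.5 V / 2^15.
V_out = V_min + code × LSB = 5.2 V + 24198 × 24.5 V / 32768
      = 5.2 V + 18.0924 V = 23.2924 V.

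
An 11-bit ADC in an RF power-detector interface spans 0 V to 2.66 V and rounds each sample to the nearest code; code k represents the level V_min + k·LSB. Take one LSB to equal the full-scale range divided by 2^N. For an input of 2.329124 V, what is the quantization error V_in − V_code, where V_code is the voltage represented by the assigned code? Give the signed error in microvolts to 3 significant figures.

Span = 2.66 V. LSB = 2.66 V / 2^11 ≈ 1.299 mV.
(2.329124 − (0)) / LSB = 2.329124 × 2048/2.66 = 1793.2504. Nearest integer: k = 1793.
V_code = 0 + (1793/2048) × 2.66 = 2.328798828 V.
e = 2.329124 − (2.328798828) = +325 µV.

+325 µV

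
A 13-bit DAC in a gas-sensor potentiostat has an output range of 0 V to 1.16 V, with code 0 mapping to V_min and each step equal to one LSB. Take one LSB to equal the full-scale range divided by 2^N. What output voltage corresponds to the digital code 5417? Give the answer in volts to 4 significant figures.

0.7671 V

Full-scale range = 1.16 V. LSB = 1.16 V / 2^13.
V_out = V_min + code × LSB = 0 V + 5417 × 1.16 V / 8192
      = 0 + 0.767056 = 0.767056 V.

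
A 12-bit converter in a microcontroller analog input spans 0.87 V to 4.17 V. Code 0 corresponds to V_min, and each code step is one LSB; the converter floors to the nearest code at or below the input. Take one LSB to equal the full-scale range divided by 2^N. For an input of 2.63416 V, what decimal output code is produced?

2189

The full-scale span is 4.17 − (0.87) = 3.3 V. LSB = 3.3 V / 2^12 ≈ 0.8057 mV.
V_in − V_min = 2.63416 − (0.87) = 1.76416 V.
Divide by LSB: 1.76416 × 4096/3.3 = 2189.6968.
Truncating gives code 2189.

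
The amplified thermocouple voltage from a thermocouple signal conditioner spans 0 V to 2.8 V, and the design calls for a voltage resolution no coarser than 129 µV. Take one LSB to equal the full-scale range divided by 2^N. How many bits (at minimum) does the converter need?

Range is 2.8 V.
2.8 V / 129 µV = 21710. Since 2^14 = 16384 and 2^15 = 32768, N = 15.

15 bits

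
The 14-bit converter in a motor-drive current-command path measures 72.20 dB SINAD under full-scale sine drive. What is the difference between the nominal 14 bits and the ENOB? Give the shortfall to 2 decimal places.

2.30 bits

ENOB = (SINAD − 1.76)/6.02 = (72.20 − 1.76)/6.02 = 11.7010 bits.
Shortfall = 14 − 11.7010 = 2.2990 bits.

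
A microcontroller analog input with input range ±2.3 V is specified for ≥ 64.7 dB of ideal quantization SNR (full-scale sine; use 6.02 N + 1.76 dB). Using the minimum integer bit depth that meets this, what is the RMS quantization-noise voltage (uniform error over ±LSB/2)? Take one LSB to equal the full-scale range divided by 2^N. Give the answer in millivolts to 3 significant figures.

0.648 mV

The full-scale span is 2.3 − (-2.3) = 4.6 V.
Solving 6.02 N ≥ 64.7 − 1.76: N ≥ 10.455. Round up → N = 11.
One LSB is 4.6 V / 2048 = 2.2461 mV.
σ_q = LSB/√12 = 2.2461 mV/3.4641 = 0.648 mV.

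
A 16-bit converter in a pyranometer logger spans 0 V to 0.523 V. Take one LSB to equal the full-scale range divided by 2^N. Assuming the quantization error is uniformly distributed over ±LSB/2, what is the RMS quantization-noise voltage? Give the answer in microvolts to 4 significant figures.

2.304 µV

V_FS = 0.523 V.
LSB = 0.523 V ÷ 2^16 = 0.523/65536 V = 7.98035 µV.
RMS of a uniform error over width LSB is LSB/√12 = 2.304 µV.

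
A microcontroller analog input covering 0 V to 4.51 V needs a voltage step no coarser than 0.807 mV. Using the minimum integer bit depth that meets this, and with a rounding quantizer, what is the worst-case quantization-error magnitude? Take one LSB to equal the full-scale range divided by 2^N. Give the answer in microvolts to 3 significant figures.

275 µV

Range is 4.51 V.
Levels needed ≥ 4.51/0.807 mV = 5589. 2^13 = 8192 suffices, so N_min = 13.
LSB = 4.51 V / 2^13 = 0.55054 mV.
Half an LSB is 275 µV.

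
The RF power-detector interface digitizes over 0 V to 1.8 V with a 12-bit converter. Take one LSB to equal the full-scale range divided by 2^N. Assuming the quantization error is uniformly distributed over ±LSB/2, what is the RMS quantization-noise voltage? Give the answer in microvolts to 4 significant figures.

V_FS = 1.8 V.
LSB = 1.8 V / 2^12 = 439.453 µV.
V_rms = LSB/√12 = 439.453 µV / √12 = 126.9 µV.

126.9 µV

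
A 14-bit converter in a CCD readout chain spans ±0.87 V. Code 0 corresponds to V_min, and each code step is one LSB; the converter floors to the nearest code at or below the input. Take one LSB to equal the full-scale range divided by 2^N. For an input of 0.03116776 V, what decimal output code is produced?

8485

Span: 0.87 V − (-0.87 V) = 1.74 V. LSB = 1.74 V / 2^14 ≈ 106.2 µV.
V_in − V_min = 0.03116776 − (-0.87) = 0.90116776 V.
Divide by LSB: 0.90116776 × 16384/1.74 = 8485.4785.
Truncating gives code 8485.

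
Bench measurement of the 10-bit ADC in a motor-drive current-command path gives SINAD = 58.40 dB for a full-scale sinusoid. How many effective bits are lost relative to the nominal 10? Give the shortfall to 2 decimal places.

0.59 bits

N_eff = (58.40 − 1.76)/6.02 = 9.4086 bits.
Shortfall = 10 − 9.4086 = 0.5914 bits.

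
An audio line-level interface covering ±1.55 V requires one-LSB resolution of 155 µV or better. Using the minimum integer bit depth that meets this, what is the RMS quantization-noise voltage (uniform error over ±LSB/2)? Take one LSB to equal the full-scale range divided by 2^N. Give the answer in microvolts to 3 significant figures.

27.3 µV

The full-scale span is 1.55 − (-1.55) = 3.1 V.
Required number of levels: 3.1/155 µV = 20000; smallest N with 2^N ≥ that is 15.
Step size = 3.1/32768 V = 94.604 µV.
RMS noise = LSB/√12 = 27.3 µV.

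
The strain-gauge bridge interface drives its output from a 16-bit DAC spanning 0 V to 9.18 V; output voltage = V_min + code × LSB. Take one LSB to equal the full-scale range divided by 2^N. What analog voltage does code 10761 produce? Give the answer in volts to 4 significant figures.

1.507 V

Full-scale range = 9.18 V. LSB = 9.18 V / 2^16.
V_out = V_min + code × LSB = 0 V + 10761 × 9.18 V / 65536
      = 0 V + 1.50735 V = 1.50735 V.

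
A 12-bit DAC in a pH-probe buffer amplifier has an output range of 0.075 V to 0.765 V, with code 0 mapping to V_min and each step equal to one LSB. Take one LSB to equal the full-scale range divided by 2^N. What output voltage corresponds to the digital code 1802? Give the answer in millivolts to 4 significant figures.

378.6 mV

The full-scale span is 0.765 − (0.075) = 0.69 V. LSB = 0.69 V / 2^12.
Output = V_min + (1802/4096) × range = 0.075 + 0.439941 × 0.69 V
      = 0.075 + 0.303560 = 0.378560 V.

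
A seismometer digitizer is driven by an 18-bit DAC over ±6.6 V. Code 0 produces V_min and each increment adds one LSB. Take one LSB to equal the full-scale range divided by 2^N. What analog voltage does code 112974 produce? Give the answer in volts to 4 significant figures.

-0.9113 V

Span: 6.6 V − (-6.6 V) = 13.2 V. LSB = 13.2 V / 2^18.
V_out = V_min + code × LSB = -6.6 V + 112974 × 13.2 V / 262144
      = -6.6 + 5.68869 = -0.911307 V.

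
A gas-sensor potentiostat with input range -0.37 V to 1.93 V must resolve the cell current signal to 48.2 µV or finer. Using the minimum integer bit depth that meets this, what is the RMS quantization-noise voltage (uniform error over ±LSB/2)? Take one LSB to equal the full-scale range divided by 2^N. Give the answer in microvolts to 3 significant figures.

10.1 µV

The full-scale span is 1.93 − (-0.37) = 2.3 V.
Need 2^N ≥ 2.3 V / 48.2 µV = 47720 → N_min = 16.
One LSB is 2.3 V / 65536 = 35.095 µV.
RMS noise = LSB/√12 = 10.1 µV.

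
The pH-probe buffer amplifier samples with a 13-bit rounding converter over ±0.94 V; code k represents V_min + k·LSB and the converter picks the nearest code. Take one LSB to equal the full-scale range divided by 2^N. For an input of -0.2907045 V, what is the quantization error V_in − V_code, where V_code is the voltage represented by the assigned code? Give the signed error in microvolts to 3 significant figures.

+62.1 µV

Span: 0.94 V − (-0.94 V) = 1.88 V. LSB = 1.88 V / 2^13 ≈ 229.5 µV.
(V_in − V_min)/LSB = (-0.2907045 − (-0.94)) × 8192/1.88 = 2829.2706 → nearest code k = 2829.
V_code = -0.94 + (2829/8192) × 1.88 = -0.2907666016 V.
e = -0.2907045 − (-0.2907666016) = +62.1 µV.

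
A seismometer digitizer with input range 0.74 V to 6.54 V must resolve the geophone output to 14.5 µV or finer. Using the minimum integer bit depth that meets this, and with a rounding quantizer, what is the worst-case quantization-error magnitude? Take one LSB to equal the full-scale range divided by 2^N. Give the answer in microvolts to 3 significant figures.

Span: 6.54 V − (0.74 V) = 5.8 V.
Levels needed ≥ 5.8/14.5 µV = 400000. 2^19 = 524288 suffices, so N_min = 19.
LSB = 5.8 V / 2^19 = 11.063 µV.
Half an LSB is 5.53 µV.

5.53 µV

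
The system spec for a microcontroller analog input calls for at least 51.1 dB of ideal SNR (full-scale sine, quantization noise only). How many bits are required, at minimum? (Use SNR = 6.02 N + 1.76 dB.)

Required N = ⌈(51.1 − 1.76)/6.02⌉ = ⌈8.196⌉ = 9.

9 bits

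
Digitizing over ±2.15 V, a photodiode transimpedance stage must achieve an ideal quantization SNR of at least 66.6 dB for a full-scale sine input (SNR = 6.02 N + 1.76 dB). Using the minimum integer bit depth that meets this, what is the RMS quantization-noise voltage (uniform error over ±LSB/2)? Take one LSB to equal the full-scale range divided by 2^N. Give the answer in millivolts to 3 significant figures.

Range = 2.15 − (-2.15) = 4.3 V.
N ≥ (66.6 − 1.76)/6.02 = 10.771 → N_min = 11.
LSB = 4.3 V / 2^11 = 2.0996 mV.
σ_q = LSB/√12 = 2.0996 mV/3.4641 = 0.606 mV.

0.606 mV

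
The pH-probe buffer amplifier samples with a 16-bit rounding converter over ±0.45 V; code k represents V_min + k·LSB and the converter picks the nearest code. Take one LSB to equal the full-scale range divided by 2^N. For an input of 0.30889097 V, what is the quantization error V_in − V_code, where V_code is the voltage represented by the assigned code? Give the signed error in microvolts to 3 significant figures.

Full-scale range = 0.45 V − (-0.45 V) = 0.9 V. LSB = 0.9 V / 2^16 ≈ 13.73 µV.
(V_in − V_min)/LSB = (0.30889097 − (-0.45)) × 65536/0.9 = 55260.7540 → nearest code k = 55261.
V_code = V_min + k × range/2^16 = -0.45 + 55261 × 0.9/65536 = 0.30889434814 V.
V_in − V_code = 0.30889097 − (0.30889434814) = −3.38 µV.

−3.38 µV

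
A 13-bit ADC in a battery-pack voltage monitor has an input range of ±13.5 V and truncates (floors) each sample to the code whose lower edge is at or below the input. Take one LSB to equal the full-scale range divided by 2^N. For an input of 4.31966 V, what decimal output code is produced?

Range = 13.5 − (-13.5) = 27 V. LSB = 27 V / 2^13 ≈ 3.296 mV.
V_in − V_min = 4.31966 − (-13.5) = 17.81966 V.
Divide by LSB: 17.81966 × 8192/27 = 5406.6168.
Truncating gives code 5406.

5406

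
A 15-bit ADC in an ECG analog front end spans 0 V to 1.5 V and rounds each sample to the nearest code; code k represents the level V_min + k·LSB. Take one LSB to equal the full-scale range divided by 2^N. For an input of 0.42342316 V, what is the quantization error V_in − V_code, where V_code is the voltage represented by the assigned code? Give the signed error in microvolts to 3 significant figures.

Span = 1.5 V. LSB = 1.5 V / 2^15 ≈ 45.78 µV.
Position in LSBs: (0.42342316 − (0)) × 32768/1.5 = 9249.8201; rounding gives k = 9250.
V_code = 0 + (9250/32768) × 1.5 = 0.42343139648 V.
e = 0.42342316 − (0.42343139648) = −8.24 µV.

−8.24 µV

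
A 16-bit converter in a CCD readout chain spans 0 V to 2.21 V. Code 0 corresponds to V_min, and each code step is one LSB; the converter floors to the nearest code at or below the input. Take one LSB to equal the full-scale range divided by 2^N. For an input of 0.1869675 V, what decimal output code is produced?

Range is 2.21 V. LSB = 2.21 V / 2^16 ≈ 33.72 µV.
(V_in − V_min) × 2^16/range = (0.1869675 − (0)) × 65536/2.21 = 5544.390.
Floor → code = 5544.

5544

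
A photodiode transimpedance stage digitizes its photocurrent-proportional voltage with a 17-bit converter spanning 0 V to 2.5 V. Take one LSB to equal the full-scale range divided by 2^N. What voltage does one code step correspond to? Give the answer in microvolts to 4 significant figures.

19.07 µV

Range is 2.5 V.
There are 2^17 = 131072 steps.
Step size = 2.5/131072 V = 19.07 µV.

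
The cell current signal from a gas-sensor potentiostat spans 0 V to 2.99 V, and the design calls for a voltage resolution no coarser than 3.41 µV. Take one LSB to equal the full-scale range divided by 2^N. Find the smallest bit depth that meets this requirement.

20 bits

Range is 2.99 V.
Levels needed ≥ 2.99/3.41 µV = 876800. 2^20 = 1048576 suffices, so N_min = 20.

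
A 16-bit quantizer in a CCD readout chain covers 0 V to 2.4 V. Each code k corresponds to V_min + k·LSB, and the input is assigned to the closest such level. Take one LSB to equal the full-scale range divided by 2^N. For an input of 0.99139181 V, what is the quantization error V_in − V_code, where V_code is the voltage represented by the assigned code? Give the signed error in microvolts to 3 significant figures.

Full-scale range = 2.4 V. LSB = 2.4 V / 2^16 ≈ 36.62 µV.
Position in LSBs: (0.99139181 − (0)) × 65536/2.4 = 27071.6057; rounding gives k = 27072.
V_code = 0 + (27072/65536) × 2.4 = 0.99140625000 V.
e = 0.99139181 − (0.99140625000) = −14.4 µV.

−14.4 µV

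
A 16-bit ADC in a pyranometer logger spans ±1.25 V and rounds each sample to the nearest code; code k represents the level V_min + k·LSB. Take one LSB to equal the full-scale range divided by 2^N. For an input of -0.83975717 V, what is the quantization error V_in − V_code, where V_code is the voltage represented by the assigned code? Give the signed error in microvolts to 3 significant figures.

+10.3 µV

The full-scale span is 1.25 − (-1.25) = 2.5 V. LSB = 2.5 V / 2^16 ≈ 38.15 µV.
(-0.83975717 − (-1.25)) / LSB = 0.41024283 × 65536/2.5 = 10754.2696. Nearest integer: k = 10754.
V_code = V_min + k × range/2^16 = -1.25 + 10754 × 2.5/65536 = -0.83976745605 V.
e = -0.83975717 − (-0.83976745605) = +10.3 µV.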